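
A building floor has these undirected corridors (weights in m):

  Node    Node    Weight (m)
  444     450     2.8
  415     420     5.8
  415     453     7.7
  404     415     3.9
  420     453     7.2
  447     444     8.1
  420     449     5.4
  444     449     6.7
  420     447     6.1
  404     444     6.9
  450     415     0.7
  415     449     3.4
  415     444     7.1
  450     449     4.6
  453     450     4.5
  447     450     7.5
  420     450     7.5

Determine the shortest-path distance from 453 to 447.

Enumerating some paths:
453–450–444–447: 4.5+2.8+8.1 = 15.4
453–415–450–447: 7.7+0.7+7.5 = 15.9
453–450–447: 4.5+7.5 = 12
453–420–447: 7.2+6.1 = 13.3
Cheapest is 453–450–447 at 12 m.

12 m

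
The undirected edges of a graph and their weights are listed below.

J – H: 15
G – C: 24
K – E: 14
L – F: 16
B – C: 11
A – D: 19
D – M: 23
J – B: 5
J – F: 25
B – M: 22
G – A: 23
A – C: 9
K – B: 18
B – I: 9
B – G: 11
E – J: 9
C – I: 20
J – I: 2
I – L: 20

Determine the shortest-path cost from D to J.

44

Compare a few routes:
D → A → C → I → J: 19+9+20+2 = 50
D → A → C → B → J: 19+9+11+5 = 44
Cheapest is D → A → C → B → J at 44.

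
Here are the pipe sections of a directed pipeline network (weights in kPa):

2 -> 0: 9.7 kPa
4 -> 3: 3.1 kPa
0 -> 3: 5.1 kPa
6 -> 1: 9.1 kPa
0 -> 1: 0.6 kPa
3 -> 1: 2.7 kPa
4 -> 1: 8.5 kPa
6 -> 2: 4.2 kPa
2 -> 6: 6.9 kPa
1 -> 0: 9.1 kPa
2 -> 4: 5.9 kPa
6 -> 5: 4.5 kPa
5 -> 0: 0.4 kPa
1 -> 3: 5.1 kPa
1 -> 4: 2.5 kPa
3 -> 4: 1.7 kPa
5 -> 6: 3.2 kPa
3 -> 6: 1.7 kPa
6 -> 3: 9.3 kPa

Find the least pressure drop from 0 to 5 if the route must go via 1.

Best 0 to 1: 0 → 1 costing 0.6
Shortest 1→5: 1 → 3 → 6 → 5 = 11.3
Total via 1: 0.6 + 11.3 = 11.9 kPa.

11.9 kPa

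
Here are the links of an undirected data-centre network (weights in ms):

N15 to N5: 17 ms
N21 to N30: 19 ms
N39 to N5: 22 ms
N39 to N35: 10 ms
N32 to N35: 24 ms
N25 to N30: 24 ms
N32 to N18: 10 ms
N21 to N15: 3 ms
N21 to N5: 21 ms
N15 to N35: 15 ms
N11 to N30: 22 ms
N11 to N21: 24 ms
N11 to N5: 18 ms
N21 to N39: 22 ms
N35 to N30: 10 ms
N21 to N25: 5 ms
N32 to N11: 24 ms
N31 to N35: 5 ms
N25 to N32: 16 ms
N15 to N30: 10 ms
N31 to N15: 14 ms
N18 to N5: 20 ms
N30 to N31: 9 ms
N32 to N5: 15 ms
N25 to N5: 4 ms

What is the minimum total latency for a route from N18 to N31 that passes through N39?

Shortest N18→N39: N18–N5–N39 = 42
Shortest N39→N31: N39–N35–N31 = 15
Total via N39: 42 + 15 = 57 ms.

57 ms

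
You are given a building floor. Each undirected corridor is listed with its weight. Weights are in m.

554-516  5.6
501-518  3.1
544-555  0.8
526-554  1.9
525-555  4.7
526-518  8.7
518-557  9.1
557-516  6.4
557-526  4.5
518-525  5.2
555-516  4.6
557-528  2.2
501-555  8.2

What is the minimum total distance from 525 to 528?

Settle nodes by increasing distance from 525:
525: 0
555: 4.7  (via 525)
518: 5.2  (via 525)
544: 5.5  (via 555)
501: 8.3  (via 518)
516: 9.3  (via 555)
526: 13.9  (via 518)
557: 14.3  (via 518)
554: 14.9  (via 516)
528: 16.5  (via 557)
Shortest route: 525–518–557–528 = 16.5 m.

16.5 m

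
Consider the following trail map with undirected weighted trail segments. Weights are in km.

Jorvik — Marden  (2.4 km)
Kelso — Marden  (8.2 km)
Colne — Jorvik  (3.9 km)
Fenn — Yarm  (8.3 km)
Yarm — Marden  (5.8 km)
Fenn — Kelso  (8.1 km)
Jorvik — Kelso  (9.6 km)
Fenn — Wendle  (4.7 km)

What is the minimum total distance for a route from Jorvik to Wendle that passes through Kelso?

22.4 km

Best Jorvik to Kelso: Jorvik–Kelso costing 9.6
Best Kelso to Wendle: Kelso–Fenn–Wendle costing 12.8
Total via Kelso: 9.6 + 12.8 = 22.4 km.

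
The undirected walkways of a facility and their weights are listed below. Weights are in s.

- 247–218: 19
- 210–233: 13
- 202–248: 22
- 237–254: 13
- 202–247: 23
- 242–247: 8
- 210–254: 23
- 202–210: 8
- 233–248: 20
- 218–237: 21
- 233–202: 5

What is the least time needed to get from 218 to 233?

47 s

Shortest distances from 218:
218: 0
247: 19  (via 218)
237: 21  (via 218)
242: 27  (via 247)
254: 34  (via 237)
202: 42  (via 247)
233: 47  (via 202)
Shortest route: 218–247–202–233 = 47 s.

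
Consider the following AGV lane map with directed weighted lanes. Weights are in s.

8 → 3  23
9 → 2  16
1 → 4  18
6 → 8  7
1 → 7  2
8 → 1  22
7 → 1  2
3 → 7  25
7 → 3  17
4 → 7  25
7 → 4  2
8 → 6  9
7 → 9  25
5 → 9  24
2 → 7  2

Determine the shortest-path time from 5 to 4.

44 s

Shortest distances from 5:
5: 0
9: 24  (via 5)
2: 40  (via 9)
7: 42  (via 2)
1: 44  (via 7)
4: 44  (via 7)
Shortest route: 5 → 9 → 2 → 7 → 4 = 44 s.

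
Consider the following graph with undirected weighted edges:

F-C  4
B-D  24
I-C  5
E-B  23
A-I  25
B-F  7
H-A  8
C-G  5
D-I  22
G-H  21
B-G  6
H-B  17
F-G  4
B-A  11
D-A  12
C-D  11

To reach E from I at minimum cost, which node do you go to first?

Compare a few routes:
I - C - G - F - B - E: 5+5+4+7+23 = 44
I - C - F - G - B - E: 5+4+4+6+23 = 42
I - A - B - E: 25+11+23 = 59
I - C - F - B - E: 5+4+7+23 = 39
Cheapest is I - C - F - B - E at 39.
So from I the first move is to C.

C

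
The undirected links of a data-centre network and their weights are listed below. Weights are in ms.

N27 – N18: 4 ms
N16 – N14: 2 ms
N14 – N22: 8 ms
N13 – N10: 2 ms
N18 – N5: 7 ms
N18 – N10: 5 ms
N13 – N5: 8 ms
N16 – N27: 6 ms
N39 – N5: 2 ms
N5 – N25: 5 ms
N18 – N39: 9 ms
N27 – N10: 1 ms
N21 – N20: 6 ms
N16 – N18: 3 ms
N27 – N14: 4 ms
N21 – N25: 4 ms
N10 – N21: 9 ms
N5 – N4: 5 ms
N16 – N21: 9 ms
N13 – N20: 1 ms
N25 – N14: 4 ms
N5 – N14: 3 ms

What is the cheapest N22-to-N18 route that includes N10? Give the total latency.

18 ms

Shortest N22→N10: N22–N14–N27–N10 = 13
Best N10 to N18: N10–N18 costing 5
Total via N10: 13 + 5 = 18 ms.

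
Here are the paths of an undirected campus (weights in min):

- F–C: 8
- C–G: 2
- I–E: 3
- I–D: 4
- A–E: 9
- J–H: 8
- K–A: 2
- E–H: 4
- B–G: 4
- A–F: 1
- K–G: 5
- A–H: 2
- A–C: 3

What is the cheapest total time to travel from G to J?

Enumerating some paths:
G → C → A → E → H → J: 2+3+9+4+8 = 26
G → C → F → A → H → J: 2+8+1+2+8 = 21
G → K → A → H → J: 5+2+2+8 = 17
G → C → A → H → J: 2+3+2+8 = 15
Cheapest is G → C → A → H → J at 15 min.

15 min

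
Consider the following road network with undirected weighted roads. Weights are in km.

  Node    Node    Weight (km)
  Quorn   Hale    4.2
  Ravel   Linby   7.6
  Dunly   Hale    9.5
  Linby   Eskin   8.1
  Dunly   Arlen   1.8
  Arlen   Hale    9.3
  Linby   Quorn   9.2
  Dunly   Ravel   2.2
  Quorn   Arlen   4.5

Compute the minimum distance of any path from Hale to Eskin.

21.5 km

Compare a few routes:
Hale - Quorn - Arlen - Dunly - Ravel - Linby - Eskin: 4.2+4.5+1.8+2.2+7.6+8.1 = 28.4
Hale - Quorn - Linby - Eskin: 4.2+9.2+8.1 = 21.5
Hale - Dunly - Ravel - Linby - Eskin: 9.5+2.2+7.6+8.1 = 27.4
The minimum is 21.5 km via Hale - Quorn - Linby - Eskin.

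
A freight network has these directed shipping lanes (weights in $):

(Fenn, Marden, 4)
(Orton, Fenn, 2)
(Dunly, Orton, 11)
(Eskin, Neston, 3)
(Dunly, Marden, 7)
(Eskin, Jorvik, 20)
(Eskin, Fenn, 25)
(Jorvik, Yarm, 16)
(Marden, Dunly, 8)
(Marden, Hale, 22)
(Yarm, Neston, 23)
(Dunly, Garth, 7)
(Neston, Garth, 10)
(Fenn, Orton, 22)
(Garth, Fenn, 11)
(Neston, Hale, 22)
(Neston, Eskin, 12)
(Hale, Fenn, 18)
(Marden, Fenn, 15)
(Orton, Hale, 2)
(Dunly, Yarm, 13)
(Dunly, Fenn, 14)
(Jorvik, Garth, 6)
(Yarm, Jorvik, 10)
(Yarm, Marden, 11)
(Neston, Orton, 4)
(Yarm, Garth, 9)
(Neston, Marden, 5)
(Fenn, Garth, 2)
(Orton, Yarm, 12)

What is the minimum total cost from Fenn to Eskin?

Settle nodes by increasing distance from Fenn:
Fenn: 0
Garth: 2  (via Fenn)
Marden: 4  (via Fenn)
Dunly: 12  (via Marden)
Orton: 22  (via Fenn)
Hale: 24  (via Orton)
Yarm: 25  (via Dunly)
Jorvik: 35  (via Yarm)
Neston: 48  (via Yarm)
Eskin: 60  (via Neston)
Shortest route: Fenn → Marden → Dunly → Yarm → Neston → Eskin = $60.

$60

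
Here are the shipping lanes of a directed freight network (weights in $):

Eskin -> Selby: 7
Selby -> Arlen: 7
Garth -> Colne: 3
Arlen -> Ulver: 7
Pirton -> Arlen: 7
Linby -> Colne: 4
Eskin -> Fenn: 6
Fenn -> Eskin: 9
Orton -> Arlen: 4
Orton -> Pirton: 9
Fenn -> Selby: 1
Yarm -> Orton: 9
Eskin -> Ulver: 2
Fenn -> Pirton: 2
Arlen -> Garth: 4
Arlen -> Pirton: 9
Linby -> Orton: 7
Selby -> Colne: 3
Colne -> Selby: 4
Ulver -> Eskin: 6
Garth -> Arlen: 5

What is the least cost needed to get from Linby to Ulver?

$18

Enumerating some paths:
Linby–Colne–Selby–Arlen–Ulver: 4+4+7+7 = 22
Linby–Orton–Arlen–Ulver: 7+4+7 = 18
Linby–Orton–Pirton–Arlen–Ulver: 7+9+7+7 = 30
Cheapest is Linby–Orton–Arlen–Ulver at $18.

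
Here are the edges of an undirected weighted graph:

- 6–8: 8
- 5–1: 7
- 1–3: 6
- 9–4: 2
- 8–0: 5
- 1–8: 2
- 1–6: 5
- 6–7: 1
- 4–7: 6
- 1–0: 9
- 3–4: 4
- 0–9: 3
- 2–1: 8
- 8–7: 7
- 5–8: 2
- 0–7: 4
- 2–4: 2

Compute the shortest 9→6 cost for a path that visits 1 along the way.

15

Shortest 9→1: 9–0–8–1 = 10
Best 1 to 6: 1–6 costing 5
Total via 1: 10 + 5 = 15.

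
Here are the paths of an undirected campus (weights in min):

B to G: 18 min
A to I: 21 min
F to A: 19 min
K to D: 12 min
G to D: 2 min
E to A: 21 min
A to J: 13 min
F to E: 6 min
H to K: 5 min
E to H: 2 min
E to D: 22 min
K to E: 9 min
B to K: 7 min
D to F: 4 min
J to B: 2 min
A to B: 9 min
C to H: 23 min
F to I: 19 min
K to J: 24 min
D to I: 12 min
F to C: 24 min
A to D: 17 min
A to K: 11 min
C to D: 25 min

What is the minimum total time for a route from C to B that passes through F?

Shortest C→F: C–F = 24
Best F to B: F–E–H–K–B costing 20
Total via F: 24 + 20 = 44 min.

44 min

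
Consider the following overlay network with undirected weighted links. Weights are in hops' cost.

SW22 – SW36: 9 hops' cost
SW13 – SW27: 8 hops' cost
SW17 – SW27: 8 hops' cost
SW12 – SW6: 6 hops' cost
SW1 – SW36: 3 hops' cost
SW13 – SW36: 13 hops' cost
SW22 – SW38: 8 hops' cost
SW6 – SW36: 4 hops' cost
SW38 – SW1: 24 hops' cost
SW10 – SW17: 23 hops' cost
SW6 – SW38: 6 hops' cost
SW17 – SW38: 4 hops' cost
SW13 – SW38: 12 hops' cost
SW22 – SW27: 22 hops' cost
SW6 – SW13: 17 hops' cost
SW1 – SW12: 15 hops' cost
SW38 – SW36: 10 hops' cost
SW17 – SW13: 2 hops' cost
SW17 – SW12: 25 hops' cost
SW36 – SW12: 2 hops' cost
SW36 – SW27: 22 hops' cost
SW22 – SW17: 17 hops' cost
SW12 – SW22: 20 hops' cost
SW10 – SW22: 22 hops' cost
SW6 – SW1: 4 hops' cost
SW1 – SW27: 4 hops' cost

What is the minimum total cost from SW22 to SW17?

Running Dijkstra from SW22:
SW22: 0
SW38: 8  (via SW22)
SW36: 9  (via SW22)
SW12: 11  (via SW36)
SW1: 12  (via SW36)
SW17: 12  (via SW38)
Shortest route: SW22 → SW38 → SW17 = 12 hops' cost.

12 hops' cost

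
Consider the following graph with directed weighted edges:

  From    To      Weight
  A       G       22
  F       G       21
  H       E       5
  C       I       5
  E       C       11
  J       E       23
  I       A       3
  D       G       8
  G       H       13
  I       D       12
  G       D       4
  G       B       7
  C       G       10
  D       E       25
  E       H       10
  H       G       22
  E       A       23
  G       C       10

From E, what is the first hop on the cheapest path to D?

C

Candidate routes:
E - C - I - D: 11+5+12 = 28
E - H - G - D: 10+22+4 = 36
E - C - G - D: 11+10+4 = 25
E - C - I - A - G - D: 11+5+3+22+4 = 45
The minimum is 25 via E - C - G - D.
So from E the first move is to C.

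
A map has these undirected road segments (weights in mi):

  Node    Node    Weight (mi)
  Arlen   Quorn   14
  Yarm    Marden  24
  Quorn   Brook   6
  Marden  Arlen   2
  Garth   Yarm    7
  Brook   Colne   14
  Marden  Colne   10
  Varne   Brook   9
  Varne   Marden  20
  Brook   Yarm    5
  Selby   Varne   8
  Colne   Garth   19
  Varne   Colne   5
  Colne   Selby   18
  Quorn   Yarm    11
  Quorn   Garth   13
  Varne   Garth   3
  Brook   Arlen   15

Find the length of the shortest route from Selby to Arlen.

Compare a few routes:
Selby–Varne–Colne–Marden–Arlen: 8+5+10+2 = 25
Selby–Colne–Marden–Arlen: 18+10+2 = 30
Cheapest is Selby–Varne–Colne–Marden–Arlen at 25 mi.

25 mi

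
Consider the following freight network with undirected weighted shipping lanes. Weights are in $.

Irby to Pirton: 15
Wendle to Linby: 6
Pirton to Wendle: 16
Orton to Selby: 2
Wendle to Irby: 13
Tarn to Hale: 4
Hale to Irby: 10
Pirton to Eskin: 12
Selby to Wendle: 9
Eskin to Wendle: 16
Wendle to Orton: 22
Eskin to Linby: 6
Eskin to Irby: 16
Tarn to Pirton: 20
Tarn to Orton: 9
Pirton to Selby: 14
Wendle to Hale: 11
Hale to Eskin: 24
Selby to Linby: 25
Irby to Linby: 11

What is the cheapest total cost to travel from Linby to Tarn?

$21

Enumerating some paths:
Linby - Wendle - Hale - Tarn: 6+11+4 = 21
Linby - Wendle - Selby - Orton - Tarn: 6+9+2+9 = 26
Linby - Irby - Hale - Tarn: 11+10+4 = 25
The minimum is $21 via Linby - Wendle - Hale - Tarn.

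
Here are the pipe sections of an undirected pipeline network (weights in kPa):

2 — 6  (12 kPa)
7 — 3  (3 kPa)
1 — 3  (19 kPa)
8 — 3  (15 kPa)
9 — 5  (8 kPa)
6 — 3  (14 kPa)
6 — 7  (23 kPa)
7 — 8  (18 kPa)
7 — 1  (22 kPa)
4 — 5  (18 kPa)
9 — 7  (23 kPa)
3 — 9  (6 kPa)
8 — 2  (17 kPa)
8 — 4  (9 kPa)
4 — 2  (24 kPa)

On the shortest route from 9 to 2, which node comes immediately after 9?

3

Candidate routes:
9 - 3 - 6 - 2: 6+14+12 = 32
9 - 3 - 7 - 6 - 2: 6+3+23+12 = 44
9 - 3 - 8 - 2: 6+15+17 = 38
The minimum is 32 kPa via 9 - 3 - 6 - 2.
So from 9 the first move is to 3.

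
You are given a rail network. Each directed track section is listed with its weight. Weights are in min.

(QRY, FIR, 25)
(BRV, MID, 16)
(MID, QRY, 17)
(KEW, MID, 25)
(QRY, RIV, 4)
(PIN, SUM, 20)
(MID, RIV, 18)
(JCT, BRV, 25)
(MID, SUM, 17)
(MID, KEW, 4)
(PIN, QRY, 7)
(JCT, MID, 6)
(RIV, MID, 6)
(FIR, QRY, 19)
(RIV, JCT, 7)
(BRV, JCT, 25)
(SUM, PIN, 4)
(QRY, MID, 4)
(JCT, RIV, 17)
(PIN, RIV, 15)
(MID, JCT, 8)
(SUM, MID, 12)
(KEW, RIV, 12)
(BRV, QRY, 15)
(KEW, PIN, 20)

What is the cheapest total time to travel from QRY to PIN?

25 min

Candidate routes:
QRY - MID - SUM - PIN: 4+17+4 = 25
QRY - MID - KEW - PIN: 4+4+20 = 28
Cheapest is QRY - MID - SUM - PIN at 25 min.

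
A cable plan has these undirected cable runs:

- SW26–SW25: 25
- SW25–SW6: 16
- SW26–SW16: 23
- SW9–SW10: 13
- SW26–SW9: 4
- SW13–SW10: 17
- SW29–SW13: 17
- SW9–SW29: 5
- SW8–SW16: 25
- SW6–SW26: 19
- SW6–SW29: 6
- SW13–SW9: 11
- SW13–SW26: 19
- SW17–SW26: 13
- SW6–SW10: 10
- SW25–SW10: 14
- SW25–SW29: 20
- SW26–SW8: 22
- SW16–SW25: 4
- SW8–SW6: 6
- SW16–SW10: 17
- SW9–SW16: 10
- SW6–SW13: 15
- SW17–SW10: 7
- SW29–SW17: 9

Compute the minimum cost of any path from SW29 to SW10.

16

Candidate routes:
SW29 → SW6 → SW10: 6+10 = 16
SW29 → SW9 → SW10: 5+13 = 18
Cheapest is SW29 → SW6 → SW10 at 16.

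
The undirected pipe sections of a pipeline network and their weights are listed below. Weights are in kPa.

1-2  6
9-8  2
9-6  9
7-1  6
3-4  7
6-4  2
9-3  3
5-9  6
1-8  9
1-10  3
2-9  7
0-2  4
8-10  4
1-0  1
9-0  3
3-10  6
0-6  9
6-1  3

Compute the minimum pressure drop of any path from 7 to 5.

16 kPa

Compare a few routes:
7–1–0–9–5: 6+1+3+6 = 16
7–1–10–8–9–5: 6+3+4+2+6 = 21
Cheapest is 7–1–0–9–5 at 16 kPa.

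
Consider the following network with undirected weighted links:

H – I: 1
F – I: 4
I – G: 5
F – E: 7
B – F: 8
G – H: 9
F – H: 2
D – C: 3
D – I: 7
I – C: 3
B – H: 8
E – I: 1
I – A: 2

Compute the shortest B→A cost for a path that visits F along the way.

13

Shortest B→F: B → F = 8
Shortest F→A: F → H → I → A = 5
Total via F: 8 + 5 = 13.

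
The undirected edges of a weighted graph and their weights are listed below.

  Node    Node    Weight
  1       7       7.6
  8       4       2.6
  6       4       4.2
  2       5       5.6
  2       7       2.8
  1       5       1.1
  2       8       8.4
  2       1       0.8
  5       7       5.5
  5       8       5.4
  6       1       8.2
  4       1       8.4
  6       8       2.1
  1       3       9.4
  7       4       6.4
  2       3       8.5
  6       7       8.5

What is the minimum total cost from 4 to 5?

Shortest distances from 4:
4: 0
8: 2.6  (via 4)
6: 4.2  (via 4)
7: 6.4  (via 4)
5: 8  (via 8)
Shortest route: 4 → 8 → 5 = 8.

8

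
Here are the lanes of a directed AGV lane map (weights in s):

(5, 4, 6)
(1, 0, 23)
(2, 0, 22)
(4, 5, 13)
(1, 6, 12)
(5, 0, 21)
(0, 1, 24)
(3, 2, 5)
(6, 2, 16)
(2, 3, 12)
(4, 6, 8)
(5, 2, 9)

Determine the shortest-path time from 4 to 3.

Enumerating some paths:
4 → 6 → 2 → 3: 8+16+12 = 36
4 → 5 → 2 → 3: 13+9+12 = 34
Cheapest is 4 → 5 → 2 → 3 at 34 s.

34 s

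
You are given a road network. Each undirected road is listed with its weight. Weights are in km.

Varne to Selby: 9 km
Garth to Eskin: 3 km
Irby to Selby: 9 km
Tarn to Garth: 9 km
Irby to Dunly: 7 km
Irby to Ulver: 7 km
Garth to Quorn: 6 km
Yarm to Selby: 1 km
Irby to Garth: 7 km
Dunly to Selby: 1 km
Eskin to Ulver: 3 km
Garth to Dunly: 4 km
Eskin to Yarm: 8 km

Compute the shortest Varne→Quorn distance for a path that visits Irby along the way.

30 km

Shortest Varne→Irby: Varne → Selby → Dunly → Irby = 17
Shortest Irby→Quorn: Irby → Garth → Quorn = 13
Total via Irby: 17 + 13 = 30 km.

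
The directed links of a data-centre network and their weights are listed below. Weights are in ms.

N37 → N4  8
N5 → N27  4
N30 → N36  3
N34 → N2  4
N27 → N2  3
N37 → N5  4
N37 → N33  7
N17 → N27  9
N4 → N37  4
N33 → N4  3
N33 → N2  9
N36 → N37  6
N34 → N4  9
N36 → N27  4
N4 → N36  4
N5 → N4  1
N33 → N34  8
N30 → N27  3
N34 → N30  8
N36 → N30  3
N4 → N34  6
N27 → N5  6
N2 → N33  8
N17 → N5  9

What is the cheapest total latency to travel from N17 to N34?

16 ms

Candidate routes:
N17 → N5 → N4 → N34: 9+1+6 = 16
N17 → N27 → N2 → N33 → N4 → N34: 9+3+8+3+6 = 29
N17 → N27 → N5 → N4 → N34: 9+6+1+6 = 22
N17 → N27 → N2 → N33 → N34: 9+3+8+8 = 28
The minimum is 16 ms via N17 → N5 → N4 → N34.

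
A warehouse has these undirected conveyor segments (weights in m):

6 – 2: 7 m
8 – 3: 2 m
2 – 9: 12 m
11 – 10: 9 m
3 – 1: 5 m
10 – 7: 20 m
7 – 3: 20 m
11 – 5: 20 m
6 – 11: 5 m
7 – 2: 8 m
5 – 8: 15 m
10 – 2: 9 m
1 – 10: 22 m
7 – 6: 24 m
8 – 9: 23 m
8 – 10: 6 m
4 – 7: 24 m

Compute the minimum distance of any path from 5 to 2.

30 m

Candidate routes:
5–8–10–11–6–2: 15+6+9+5+7 = 42
5–11–6–2: 20+5+7 = 32
5–11–10–2: 20+9+9 = 38
5–8–10–2: 15+6+9 = 30
Cheapest is 5–8–10–2 at 30 m.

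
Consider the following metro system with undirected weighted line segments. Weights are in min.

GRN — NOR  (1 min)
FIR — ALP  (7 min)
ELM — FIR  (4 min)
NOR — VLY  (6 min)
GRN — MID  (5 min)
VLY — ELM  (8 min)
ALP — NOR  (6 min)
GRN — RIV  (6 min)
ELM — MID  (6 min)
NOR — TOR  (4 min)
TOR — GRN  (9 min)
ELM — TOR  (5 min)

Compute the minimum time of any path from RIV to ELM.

16 min

Candidate routes:
RIV - GRN - NOR - VLY - ELM: 6+1+6+8 = 21
RIV - GRN - TOR - ELM: 6+9+5 = 20
RIV - GRN - NOR - TOR - ELM: 6+1+4+5 = 16
RIV - GRN - MID - ELM: 6+5+6 = 17
Cheapest is RIV - GRN - NOR - TOR - ELM at 16 min.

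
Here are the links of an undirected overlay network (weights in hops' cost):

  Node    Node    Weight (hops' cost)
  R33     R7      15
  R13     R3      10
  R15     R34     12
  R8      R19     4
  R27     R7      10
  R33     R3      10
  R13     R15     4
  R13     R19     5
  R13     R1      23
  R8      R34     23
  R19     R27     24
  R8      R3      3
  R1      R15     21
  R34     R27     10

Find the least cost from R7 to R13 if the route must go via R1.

76 hops' cost

Shortest R7→R1: R7–R27–R34–R15–R1 = 53
Shortest R1→R13: R1–R13 = 23
Total via R1: 53 + 23 = 76 hops' cost.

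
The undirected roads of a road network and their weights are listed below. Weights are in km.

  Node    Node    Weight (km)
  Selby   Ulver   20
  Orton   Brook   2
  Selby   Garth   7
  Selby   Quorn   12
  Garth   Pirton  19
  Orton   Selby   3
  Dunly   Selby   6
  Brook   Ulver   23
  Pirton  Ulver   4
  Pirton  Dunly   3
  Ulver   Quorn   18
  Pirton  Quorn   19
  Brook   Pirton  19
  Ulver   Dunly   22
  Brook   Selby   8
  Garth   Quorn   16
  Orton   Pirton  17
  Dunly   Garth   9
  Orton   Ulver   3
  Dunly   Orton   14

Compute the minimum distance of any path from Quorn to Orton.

15 km

Settle nodes by increasing distance from Quorn:
Quorn: 0
Selby: 12  (via Quorn)
Orton: 15  (via Selby)
Shortest route: Quorn–Selby–Orton = 15 km.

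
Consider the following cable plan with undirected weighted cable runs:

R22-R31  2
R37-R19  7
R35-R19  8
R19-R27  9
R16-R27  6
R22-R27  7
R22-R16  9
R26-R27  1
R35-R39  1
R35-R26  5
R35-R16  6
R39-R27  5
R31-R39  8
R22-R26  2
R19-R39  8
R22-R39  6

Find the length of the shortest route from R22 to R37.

Enumerating some paths:
R22 → R39 → R19 → R37: 6+8+7 = 21
R22 → R26 → R27 → R19 → R37: 2+1+9+7 = 19
R22 → R39 → R35 → R19 → R37: 6+1+8+7 = 22
The minimum is 19 via R22 → R26 → R27 → R19 → R37.

19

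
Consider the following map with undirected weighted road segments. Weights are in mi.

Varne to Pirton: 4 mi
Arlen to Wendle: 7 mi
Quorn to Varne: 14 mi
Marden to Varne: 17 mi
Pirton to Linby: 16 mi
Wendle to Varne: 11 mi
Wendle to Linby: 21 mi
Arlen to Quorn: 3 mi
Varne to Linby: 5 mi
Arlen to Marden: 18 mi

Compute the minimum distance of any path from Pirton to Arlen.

21 mi

Running Dijkstra from Pirton:
Pirton: 0
Varne: 4  (via Pirton)
Linby: 9  (via Varne)
Wendle: 15  (via Varne)
Quorn: 18  (via Varne)
Marden: 21  (via Varne)
Arlen: 21  (via Quorn)
Shortest route: Pirton–Varne–Quorn–Arlen = 21 mi.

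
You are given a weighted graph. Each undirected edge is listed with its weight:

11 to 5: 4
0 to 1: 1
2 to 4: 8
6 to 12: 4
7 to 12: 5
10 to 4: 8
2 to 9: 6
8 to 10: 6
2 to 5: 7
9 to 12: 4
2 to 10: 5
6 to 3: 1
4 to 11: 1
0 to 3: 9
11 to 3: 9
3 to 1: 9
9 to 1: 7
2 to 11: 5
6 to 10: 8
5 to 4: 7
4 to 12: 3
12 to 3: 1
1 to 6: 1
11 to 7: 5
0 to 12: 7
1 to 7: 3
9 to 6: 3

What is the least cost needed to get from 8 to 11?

Candidate routes:
8 → 10 → 2 → 11: 6+5+5 = 16
8 → 10 → 4 → 11: 6+8+1 = 15
8 → 10 → 2 → 4 → 11: 6+5+8+1 = 20
The minimum is 15 via 8 → 10 → 4 → 11.

15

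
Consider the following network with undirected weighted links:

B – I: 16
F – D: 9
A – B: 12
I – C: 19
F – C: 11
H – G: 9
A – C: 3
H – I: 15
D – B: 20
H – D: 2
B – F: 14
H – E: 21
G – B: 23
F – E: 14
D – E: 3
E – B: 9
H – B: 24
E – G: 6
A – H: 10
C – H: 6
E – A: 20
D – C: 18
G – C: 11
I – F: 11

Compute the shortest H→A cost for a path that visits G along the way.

Shortest H→G: H → G = 9
Shortest G→A: G → C → A = 14
Total via G: 9 + 14 = 23.

23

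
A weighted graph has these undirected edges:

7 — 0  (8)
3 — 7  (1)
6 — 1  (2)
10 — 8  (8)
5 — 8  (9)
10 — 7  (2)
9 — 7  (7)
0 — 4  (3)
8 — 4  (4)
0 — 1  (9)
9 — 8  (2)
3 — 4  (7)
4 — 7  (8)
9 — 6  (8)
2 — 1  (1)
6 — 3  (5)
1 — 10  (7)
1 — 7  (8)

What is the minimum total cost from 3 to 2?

8

Shortest distances from 3:
3: 0
7: 1  (via 3)
10: 3  (via 7)
6: 5  (via 3)
1: 7  (via 6)
4: 7  (via 3)
2: 8  (via 1)
Shortest route: 3 → 6 → 1 → 2 = 8.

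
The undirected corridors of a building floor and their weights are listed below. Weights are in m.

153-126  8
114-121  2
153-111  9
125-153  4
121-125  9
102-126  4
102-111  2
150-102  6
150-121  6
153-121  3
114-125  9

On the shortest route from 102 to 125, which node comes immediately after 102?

111

Candidate routes:
102–150–121–153–125: 6+6+3+4 = 19
102–111–153–125: 2+9+4 = 15
102–126–153–125: 4+8+4 = 16
102–150–121–125: 6+6+9 = 21
The minimum is 15 m via 102–111–153–125.
So from 102 the first move is to 111.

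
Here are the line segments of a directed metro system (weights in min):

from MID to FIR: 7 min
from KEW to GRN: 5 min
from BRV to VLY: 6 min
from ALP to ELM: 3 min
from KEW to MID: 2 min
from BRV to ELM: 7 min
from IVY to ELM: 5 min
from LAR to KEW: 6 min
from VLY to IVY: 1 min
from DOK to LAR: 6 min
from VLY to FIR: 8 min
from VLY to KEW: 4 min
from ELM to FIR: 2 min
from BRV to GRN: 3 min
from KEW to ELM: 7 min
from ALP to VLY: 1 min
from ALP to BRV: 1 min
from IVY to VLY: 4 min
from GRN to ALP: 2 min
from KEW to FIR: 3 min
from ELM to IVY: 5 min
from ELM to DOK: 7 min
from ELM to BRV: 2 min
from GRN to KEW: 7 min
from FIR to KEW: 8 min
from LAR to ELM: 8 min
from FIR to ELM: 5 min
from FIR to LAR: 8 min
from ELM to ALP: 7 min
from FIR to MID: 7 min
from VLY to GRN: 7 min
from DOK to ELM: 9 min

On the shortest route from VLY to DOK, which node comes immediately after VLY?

Compare a few routes:
VLY → IVY → ELM → DOK: 1+5+7 = 13
VLY → KEW → FIR → ELM → DOK: 4+3+5+7 = 19
VLY → KEW → ELM → DOK: 4+7+7 = 18
Cheapest is VLY → IVY → ELM → DOK at 13 min.
So from VLY the first move is to IVY.

IVY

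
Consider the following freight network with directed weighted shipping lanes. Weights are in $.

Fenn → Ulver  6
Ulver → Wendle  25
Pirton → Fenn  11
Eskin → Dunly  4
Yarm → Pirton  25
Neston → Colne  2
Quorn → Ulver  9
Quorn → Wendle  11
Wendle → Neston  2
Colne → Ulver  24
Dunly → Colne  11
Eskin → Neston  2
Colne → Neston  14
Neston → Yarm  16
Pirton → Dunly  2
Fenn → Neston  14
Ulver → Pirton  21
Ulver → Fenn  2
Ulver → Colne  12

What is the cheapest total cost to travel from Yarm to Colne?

$38

Enumerating some paths:
Yarm–Pirton–Fenn–Neston–Colne: 25+11+14+2 = 52
Yarm–Pirton–Dunly–Colne: 25+2+11 = 38
Yarm–Pirton–Fenn–Ulver–Colne: 25+11+6+12 = 54
Cheapest is Yarm–Pirton–Dunly–Colne at $38.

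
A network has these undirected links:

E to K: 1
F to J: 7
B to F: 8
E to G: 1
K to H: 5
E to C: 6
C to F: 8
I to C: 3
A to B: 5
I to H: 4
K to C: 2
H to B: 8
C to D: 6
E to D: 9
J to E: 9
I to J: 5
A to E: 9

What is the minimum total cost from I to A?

15

Compare a few routes:
I → H → B → A: 4+8+5 = 17
I → C → K → E → A: 3+2+1+9 = 15
The minimum is 15 via I → C → K → E → A.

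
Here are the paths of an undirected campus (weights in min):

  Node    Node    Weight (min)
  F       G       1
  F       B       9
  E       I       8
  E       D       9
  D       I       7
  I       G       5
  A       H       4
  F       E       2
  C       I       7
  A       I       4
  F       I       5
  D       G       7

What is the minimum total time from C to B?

21 min

Shortest distances from C:
C: 0
I: 7  (via C)
A: 11  (via I)
F: 12  (via I)
G: 12  (via I)
D: 14  (via I)
E: 14  (via F)
H: 15  (via A)
B: 21  (via F)
Shortest route: C → I → F → B = 21 min.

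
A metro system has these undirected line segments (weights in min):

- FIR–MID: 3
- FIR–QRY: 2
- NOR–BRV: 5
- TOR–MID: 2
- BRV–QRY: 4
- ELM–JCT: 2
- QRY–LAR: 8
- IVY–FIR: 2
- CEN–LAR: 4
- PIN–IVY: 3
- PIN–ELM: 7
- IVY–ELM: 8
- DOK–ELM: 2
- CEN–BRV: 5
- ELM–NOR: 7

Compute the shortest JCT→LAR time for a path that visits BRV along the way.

23 min

Shortest JCT→BRV: JCT → ELM → NOR → BRV = 14
Best BRV to LAR: BRV → CEN → LAR costing 9
Total via BRV: 14 + 9 = 23 min.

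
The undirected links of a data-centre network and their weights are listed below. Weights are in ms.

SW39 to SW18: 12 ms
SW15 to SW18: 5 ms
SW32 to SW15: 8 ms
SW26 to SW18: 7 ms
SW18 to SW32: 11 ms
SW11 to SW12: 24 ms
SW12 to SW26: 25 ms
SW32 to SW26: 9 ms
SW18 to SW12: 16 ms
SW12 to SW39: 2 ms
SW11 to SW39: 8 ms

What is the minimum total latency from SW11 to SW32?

Settle nodes by increasing distance from SW11:
SW11: 0
SW39: 8  (via SW11)
SW12: 10  (via SW39)
SW18: 20  (via SW39)
SW15: 25  (via SW18)
SW26: 27  (via SW18)
SW32: 31  (via SW18)
Shortest route: SW11 → SW39 → SW18 → SW32 = 31 ms.

31 ms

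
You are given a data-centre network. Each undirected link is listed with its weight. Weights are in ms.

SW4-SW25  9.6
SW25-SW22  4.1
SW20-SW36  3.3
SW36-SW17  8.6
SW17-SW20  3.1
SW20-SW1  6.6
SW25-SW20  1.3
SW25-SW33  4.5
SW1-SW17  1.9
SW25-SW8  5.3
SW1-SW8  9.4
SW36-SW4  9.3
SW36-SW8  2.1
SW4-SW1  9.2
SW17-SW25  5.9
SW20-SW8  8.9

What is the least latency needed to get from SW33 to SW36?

9.1 ms

Enumerating some paths:
SW33 → SW25 → SW20 → SW36: 4.5+1.3+3.3 = 9.1
SW33 → SW25 → SW8 → SW36: 4.5+5.3+2.1 = 11.9
SW33 → SW25 → SW20 → SW8 → SW36: 4.5+1.3+8.9+2.1 = 16.8
The minimum is 9.1 ms via SW33 → SW25 → SW20 → SW36.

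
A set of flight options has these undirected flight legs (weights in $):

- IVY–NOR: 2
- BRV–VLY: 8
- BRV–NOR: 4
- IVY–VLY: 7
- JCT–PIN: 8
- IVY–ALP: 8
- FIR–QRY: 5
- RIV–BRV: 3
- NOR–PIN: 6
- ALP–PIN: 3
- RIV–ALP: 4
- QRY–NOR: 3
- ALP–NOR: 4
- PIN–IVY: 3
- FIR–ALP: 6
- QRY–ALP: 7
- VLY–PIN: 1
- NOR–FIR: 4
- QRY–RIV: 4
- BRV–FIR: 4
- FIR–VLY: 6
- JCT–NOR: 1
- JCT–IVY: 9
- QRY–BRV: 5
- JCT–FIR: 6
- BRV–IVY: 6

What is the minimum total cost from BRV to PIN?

$9

Shortest distances from BRV:
BRV: 0
RIV: 3  (via BRV)
FIR: 4  (via BRV)
NOR: 4  (via BRV)
JCT: 5  (via NOR)
QRY: 5  (via BRV)
IVY: 6  (via BRV)
ALP: 7  (via RIV)
VLY: 8  (via BRV)
PIN: 9  (via IVY)
Shortest route: BRV–IVY–PIN = $9.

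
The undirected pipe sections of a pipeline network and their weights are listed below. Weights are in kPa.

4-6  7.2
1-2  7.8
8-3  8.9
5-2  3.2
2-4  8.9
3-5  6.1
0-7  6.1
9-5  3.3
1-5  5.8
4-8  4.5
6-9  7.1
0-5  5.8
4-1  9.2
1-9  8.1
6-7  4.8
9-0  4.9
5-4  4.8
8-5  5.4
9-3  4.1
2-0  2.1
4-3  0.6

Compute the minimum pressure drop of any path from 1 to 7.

Enumerating some paths:
1 - 2 - 0 - 7: 7.8+2.1+6.1 = 16
1 - 9 - 0 - 7: 8.1+4.9+6.1 = 19.1
1 - 5 - 0 - 7: 5.8+5.8+6.1 = 17.7
1 - 5 - 2 - 0 - 7: 5.8+3.2+2.1+6.1 = 17.2
The minimum is 16 kPa via 1 - 2 - 0 - 7.

16 kPa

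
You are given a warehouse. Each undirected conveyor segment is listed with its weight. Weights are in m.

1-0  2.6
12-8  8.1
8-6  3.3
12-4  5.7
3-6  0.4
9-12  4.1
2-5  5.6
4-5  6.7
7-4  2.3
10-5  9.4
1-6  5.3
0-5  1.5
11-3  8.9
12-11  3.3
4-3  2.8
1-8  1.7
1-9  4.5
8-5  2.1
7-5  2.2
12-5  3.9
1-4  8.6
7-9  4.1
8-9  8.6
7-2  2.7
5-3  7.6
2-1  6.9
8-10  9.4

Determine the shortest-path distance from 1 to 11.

Shortest distances from 1:
1: 0
8: 1.7  (via 1)
0: 2.6  (via 1)
5: 3.8  (via 8)
9: 4.5  (via 1)
6: 5  (via 8)
3: 5.4  (via 6)
7: 6  (via 5)
2: 6.9  (via 1)
12: 7.7  (via 5)
4: 8.2  (via 3)
11: 11  (via 12)
Shortest route: 1–8–5–12–11 = 11 m.

11 m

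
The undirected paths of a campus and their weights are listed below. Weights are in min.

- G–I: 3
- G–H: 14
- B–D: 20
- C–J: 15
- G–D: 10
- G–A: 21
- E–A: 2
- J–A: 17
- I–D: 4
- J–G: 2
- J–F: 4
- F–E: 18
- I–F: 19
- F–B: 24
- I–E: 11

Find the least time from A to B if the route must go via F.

44 min

Shortest A→F: A → E → F = 20
Best F to B: F → B costing 24
Total via F: 20 + 24 = 44 min.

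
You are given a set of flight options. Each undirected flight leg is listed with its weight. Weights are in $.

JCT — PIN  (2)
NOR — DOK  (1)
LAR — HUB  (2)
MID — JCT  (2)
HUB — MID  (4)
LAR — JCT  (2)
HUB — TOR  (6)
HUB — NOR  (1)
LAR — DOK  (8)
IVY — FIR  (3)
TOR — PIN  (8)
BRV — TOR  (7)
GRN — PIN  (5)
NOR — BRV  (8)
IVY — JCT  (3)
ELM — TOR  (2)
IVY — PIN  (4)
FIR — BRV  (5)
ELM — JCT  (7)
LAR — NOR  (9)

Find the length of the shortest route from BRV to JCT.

Shortest distances from BRV:
BRV: 0
FIR: 5  (via BRV)
TOR: 7  (via BRV)
NOR: 8  (via BRV)
IVY: 8  (via FIR)
HUB: 9  (via NOR)
ELM: 9  (via TOR)
DOK: 9  (via NOR)
JCT: 11  (via IVY)
Shortest route: BRV → FIR → IVY → JCT = $11.

$11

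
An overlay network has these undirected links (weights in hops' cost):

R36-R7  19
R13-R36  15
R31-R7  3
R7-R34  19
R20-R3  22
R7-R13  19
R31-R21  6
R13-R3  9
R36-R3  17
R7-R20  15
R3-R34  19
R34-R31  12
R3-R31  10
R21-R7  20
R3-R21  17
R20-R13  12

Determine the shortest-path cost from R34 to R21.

Enumerating some paths:
R34 - R3 - R31 - R21: 19+10+6 = 35
R34 - R7 - R31 - R21: 19+3+6 = 28
R34 - R31 - R21: 12+6 = 18
R34 - R31 - R7 - R21: 12+3+20 = 35
Cheapest is R34 - R31 - R21 at 18 hops' cost.

18 hops' cost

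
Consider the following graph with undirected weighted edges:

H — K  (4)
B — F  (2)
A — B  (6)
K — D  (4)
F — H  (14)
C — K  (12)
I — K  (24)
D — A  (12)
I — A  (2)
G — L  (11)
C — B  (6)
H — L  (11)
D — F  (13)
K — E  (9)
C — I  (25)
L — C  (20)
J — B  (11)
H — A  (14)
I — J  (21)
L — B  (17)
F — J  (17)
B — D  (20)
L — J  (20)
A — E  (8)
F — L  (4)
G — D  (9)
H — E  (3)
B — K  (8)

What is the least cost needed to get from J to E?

Candidate routes:
J → B → F → H → E: 11+2+14+3 = 30
J → B → K → H → E: 11+8+4+3 = 26
J → B → A → E: 11+6+8 = 25
J → B → K → E: 11+8+9 = 28
The minimum is 25 via J → B → A → E.

25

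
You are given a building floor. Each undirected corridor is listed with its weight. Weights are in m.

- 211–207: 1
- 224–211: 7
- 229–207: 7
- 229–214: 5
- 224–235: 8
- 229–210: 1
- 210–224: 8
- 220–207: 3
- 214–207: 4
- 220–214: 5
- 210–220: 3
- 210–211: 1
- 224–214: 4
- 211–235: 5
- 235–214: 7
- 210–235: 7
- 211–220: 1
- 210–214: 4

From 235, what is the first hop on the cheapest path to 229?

211

Compare a few routes:
235 - 210 - 229: 7+1 = 8
235 - 211 - 210 - 229: 5+1+1 = 7
235 - 211 - 220 - 210 - 229: 5+1+3+1 = 10
Cheapest is 235 - 211 - 210 - 229 at 7 m.
So from 235 the first move is to 211.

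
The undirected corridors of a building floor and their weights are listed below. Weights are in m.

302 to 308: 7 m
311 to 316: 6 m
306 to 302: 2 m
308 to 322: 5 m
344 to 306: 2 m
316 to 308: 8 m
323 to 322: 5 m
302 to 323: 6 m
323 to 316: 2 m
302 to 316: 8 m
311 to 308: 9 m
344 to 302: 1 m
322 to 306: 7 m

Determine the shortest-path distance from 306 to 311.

Running Dijkstra from 306:
306: 0
302: 2  (via 306)
344: 2  (via 306)
322: 7  (via 306)
323: 8  (via 302)
308: 9  (via 302)
316: 10  (via 302)
311: 16  (via 316)
Shortest route: 306 → 302 → 316 → 311 = 16 m.

16 m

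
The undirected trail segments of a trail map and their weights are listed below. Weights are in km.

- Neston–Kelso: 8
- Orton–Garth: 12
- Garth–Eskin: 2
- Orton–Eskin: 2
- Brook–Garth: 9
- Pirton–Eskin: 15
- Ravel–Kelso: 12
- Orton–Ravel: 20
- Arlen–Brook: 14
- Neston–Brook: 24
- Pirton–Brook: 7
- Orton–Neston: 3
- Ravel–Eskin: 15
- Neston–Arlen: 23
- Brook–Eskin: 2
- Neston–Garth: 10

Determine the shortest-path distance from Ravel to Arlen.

31 km

Shortest distances from Ravel:
Ravel: 0
Kelso: 12  (via Ravel)
Eskin: 15  (via Ravel)
Orton: 17  (via Eskin)
Brook: 17  (via Eskin)
Garth: 17  (via Eskin)
Neston: 20  (via Kelso)
Pirton: 24  (via Brook)
Arlen: 31  (via Brook)
Shortest route: Ravel → Eskin → Brook → Arlen = 31 km.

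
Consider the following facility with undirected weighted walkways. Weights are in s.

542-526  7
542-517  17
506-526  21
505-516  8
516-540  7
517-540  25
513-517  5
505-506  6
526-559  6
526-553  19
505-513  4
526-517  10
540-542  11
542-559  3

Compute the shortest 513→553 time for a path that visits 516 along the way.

Best 513 to 516: 513 → 505 → 516 costing 12
Shortest 516→553: 516 → 540 → 542 → 526 → 553 = 44
Total via 516: 12 + 44 = 56 s.

56 s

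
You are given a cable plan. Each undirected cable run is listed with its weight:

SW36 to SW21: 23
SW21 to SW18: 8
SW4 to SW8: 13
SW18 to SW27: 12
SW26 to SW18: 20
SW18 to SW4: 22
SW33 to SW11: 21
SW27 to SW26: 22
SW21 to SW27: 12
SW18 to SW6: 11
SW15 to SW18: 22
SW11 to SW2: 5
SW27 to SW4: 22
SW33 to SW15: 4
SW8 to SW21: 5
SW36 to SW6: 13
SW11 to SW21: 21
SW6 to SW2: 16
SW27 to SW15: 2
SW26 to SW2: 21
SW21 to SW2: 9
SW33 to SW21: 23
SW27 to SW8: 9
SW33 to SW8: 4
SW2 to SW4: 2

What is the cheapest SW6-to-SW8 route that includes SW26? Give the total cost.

Best SW6 to SW26: SW6 → SW18 → SW26 costing 31
Best SW26 to SW8: SW26 → SW27 → SW8 costing 31
Total via SW26: 31 + 31 = 62.

62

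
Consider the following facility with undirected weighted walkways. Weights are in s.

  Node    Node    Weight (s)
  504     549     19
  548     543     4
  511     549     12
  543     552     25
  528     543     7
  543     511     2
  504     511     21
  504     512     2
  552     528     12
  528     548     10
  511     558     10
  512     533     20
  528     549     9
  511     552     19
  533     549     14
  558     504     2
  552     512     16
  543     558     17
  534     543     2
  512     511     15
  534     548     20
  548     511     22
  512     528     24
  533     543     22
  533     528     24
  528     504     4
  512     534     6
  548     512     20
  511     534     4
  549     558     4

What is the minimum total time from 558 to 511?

10 s

Enumerating some paths:
558 → 504 → 512 → 534 → 511: 2+2+6+4 = 14
558 → 511: 10 = 10
Cheapest is 558 → 511 at 10 s.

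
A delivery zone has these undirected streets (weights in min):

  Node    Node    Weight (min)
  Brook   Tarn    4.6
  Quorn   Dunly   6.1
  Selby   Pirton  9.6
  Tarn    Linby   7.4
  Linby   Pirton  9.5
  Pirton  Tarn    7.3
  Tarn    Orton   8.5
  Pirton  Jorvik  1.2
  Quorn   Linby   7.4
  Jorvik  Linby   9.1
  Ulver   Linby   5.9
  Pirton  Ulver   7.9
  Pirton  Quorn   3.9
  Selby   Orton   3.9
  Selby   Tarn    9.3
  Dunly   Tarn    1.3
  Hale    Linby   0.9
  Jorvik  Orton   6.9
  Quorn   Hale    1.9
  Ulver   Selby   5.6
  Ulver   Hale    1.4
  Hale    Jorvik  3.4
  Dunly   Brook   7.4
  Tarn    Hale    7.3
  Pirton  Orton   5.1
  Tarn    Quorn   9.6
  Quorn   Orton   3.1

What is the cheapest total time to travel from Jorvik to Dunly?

9.8 min

Settle nodes by increasing distance from Jorvik:
Jorvik: 0
Pirton: 1.2  (via Jorvik)
Hale: 3.4  (via Jorvik)
Linby: 4.3  (via Hale)
Ulver: 4.8  (via Hale)
Quorn: 5.1  (via Pirton)
Orton: 6.3  (via Pirton)
Tarn: 8.5  (via Pirton)
Dunly: 9.8  (via Tarn)
Shortest route: Jorvik–Pirton–Tarn–Dunly = 9.8 min.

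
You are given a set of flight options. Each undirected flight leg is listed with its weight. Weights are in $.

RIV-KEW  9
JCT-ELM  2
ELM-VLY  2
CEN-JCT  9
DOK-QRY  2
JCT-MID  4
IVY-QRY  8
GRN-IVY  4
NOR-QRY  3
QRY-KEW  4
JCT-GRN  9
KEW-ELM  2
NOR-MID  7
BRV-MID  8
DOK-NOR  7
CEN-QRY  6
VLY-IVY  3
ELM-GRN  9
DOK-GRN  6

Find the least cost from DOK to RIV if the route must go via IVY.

$26

Best DOK to IVY: DOK → QRY → IVY costing 10
Best IVY to RIV: IVY → VLY → ELM → KEW → RIV costing 16
Total via IVY: 10 + 16 = $26.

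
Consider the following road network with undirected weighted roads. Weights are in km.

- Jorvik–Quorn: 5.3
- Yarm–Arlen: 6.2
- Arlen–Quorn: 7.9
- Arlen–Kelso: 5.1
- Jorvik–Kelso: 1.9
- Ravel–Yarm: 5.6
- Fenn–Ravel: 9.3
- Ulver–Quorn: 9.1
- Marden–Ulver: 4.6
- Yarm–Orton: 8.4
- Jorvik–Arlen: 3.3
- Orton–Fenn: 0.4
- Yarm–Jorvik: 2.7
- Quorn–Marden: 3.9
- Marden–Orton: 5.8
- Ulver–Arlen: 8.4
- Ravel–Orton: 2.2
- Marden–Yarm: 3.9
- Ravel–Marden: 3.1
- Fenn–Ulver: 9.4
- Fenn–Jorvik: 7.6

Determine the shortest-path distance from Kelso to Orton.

9.9 km

Running Dijkstra from Kelso:
Kelso: 0
Jorvik: 1.9  (via Kelso)
Yarm: 4.6  (via Jorvik)
Arlen: 5.1  (via Kelso)
Quorn: 7.2  (via Jorvik)
Marden: 8.5  (via Yarm)
Fenn: 9.5  (via Jorvik)
Orton: 9.9  (via Fenn)
Shortest route: Kelso → Jorvik → Fenn → Orton = 9.9 km.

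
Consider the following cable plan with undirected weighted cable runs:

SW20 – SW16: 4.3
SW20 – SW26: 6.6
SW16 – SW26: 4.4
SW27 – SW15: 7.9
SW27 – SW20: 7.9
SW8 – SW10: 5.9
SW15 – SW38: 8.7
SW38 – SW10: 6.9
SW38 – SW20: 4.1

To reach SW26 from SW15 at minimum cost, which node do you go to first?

SW38

Enumerating some paths:
SW15 - SW38 - SW20 - SW16 - SW26: 8.7+4.1+4.3+4.4 = 21.5
SW15 - SW38 - SW20 - SW26: 8.7+4.1+6.6 = 19.4
Cheapest is SW15 - SW38 - SW20 - SW26 at 19.4.
So from SW15 the first move is to SW38.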